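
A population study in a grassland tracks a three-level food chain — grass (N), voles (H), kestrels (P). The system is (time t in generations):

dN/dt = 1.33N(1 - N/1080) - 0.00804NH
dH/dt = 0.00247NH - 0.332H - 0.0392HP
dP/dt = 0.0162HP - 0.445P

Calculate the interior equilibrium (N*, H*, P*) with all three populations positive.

N* ≈ 901, H* ≈ 27.5, P* ≈ 48.3

From dP/dt = 0: 0.0162H* = 0.445, so H* = 27.5.
From dN/dt = 0: 1.33(1 - N*/1080) = 0.00804·27.5, giving N* = 1080·(1 - 0.166) = 901.
From dH/dt = 0: 0.00247·901 - 0.332 = 0.0392P*, so P* = 1.89/0.0392 = 48.3.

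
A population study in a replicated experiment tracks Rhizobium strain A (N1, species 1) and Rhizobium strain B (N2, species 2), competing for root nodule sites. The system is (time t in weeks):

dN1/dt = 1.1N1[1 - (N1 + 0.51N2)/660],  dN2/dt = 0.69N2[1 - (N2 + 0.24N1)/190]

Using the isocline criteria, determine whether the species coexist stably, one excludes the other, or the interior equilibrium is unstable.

Compare the nullcline intercepts: K1/α12 = 660/0.51 = 1290 > K2 = 190; K2/α21 = 190/0.24 = 792 > K1 = 660.
Since both inequalities hold, each species can invade when rare, so the interior equilibrium is stable.

stable coexistence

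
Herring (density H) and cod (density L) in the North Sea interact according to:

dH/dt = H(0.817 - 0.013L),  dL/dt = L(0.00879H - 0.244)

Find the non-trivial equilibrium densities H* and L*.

Set dL/dt = 0 with L > 0: 0.00879H - 0.244 = 0, so H* = 0.244/0.00879 = 27.8.
Set dH/dt = 0 with H > 0: 0.817 - 0.013L = 0, so L* = 0.817/0.013 = 62.8.

H* ≈ 27.8, L* ≈ 62.8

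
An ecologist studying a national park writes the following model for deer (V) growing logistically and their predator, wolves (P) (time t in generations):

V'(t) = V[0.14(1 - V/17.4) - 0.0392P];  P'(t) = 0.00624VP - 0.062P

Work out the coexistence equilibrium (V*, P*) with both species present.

From dP/dt = 0 with P > 0: 0.00624V* = 0.062, so V* = 9.94.
Substitute into dV/dt = 0: 0.14(1 - 9.94/17.4) = 0.0392P*.
The bracket is 0.429, giving P* = 0.0601/0.0392 = 1.53.

V* ≈ 9.94, P* ≈ 1.53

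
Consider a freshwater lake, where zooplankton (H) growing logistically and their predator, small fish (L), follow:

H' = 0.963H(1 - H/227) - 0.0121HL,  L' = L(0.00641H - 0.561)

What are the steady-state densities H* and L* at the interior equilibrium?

H* ≈ 87.5, L* ≈ 48.9

From dL/dt = 0 with L > 0: 0.00641H* = 0.561, so H* = 87.5.
Substitute into dH/dt = 0: 0.963(1 - 87.5/227) = 0.0121L*.
The bracket is 0.614, giving L* = 0.592/0.0121 = 48.9.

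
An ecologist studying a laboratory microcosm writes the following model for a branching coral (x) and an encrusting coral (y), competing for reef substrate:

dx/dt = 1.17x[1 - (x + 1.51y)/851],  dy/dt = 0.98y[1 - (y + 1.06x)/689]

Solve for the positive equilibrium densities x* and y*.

Setting both brackets to zero gives the nullclines x + 1.51y = 851 and 1.06x + y = 689.
Substituting y = 689 - 1.06x into the first: x(1 - 1.51·1.06) = 851 - 1.51·689.
So x* = -189/-0.601 = 315, and then y* = 689 - 1.06·315 = 355.

x* ≈ 315, y* ≈ 355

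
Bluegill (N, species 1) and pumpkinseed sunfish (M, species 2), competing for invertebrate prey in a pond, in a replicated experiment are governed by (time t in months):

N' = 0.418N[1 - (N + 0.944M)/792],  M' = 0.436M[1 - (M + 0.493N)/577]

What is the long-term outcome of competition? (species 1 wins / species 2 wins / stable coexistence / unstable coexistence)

stable coexistence

Compare the nullcline intercepts: K1/α12 = 792/0.944 = 839 > K2 = 577; K2/α21 = 577/0.493 = 1170 > K1 = 792.
Since both inequalities hold, each species can invade when rare, so the interior equilibrium is stable.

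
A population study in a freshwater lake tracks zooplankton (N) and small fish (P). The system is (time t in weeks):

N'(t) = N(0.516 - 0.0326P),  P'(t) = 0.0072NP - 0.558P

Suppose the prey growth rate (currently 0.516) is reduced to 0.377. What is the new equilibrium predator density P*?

P* ≈ 11.6

At the interior fixed point, setting dN/dt = 0 with N > 0 fixes P* = (prey growth rate)/(NP coefficient) — independent of the other coefficients.
With the change, P* = 0.377/0.0326 = 11.6; it falls from 15.8.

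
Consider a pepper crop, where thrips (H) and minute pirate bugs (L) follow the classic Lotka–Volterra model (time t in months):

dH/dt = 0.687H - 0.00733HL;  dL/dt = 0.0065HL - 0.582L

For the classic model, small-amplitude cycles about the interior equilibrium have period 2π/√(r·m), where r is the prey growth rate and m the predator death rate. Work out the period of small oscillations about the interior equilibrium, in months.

Here r = 0.687 and m = 0.582, so r·m = 0.4.
ω = √0.4 = 0.632 per month, hence T = 2π/ω ≈ 9.94 months.

T ≈ 9.94 months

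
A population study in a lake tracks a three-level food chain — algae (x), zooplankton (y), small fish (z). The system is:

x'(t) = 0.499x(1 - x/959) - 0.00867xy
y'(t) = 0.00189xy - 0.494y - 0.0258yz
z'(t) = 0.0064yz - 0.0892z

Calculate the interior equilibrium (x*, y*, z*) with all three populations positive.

From dz/dt = 0: 0.0064y* = 0.0892, so y* = 13.9.
From dx/dt = 0: 0.499(1 - x*/959) = 0.00867·13.9, giving x* = 959·(1 - 0.242) = 727.
From dy/dt = 0: 0.00189·727 - 0.494 = 0.0258z*, so z* = 0.88/0.0258 = 34.1.

x* ≈ 727, y* ≈ 13.9, z* ≈ 34.1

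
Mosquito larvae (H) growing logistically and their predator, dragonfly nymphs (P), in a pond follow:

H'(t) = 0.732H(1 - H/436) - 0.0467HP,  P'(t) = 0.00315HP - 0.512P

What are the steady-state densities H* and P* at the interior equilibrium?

From dP/dt = 0 with P > 0: 0.00315H* = 0.512, so H* = 163.
Substitute into dH/dt = 0: 0.732(1 - 163/436) = 0.0467P*.
The bracket is 0.627, giving P* = 0.459/0.0467 = 9.83.

H* ≈ 163, P* ≈ 9.83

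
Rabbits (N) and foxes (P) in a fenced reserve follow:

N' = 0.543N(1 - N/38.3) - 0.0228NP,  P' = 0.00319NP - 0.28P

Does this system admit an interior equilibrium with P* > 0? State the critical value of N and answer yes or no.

The predator equation gives dP/dt > 0 only when N > 0.28/0.00319 = 87.8.
Without the predator, N → K = 38.3. Since 38.3 < 87.8, the predator cannot invade.

Threshold N = 87.8; K < 87.8, so no, the predator goes extinct.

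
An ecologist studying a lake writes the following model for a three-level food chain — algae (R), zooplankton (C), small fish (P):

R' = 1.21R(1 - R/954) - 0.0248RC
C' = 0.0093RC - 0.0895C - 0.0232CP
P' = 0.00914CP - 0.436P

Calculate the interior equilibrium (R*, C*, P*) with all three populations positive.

R* ≈ 21.3, C* ≈ 47.7, P* ≈ 4.67

From dP/dt = 0: 0.00914C* = 0.436, so C* = 47.7.
From dR/dt = 0: 1.21(1 - R*/954) = 0.0248·47.7, giving R* = 954·(1 - 0.978) = 21.3.
From dC/dt = 0: 0.0093·21.3 - 0.0895 = 0.0232P*, so P* = 0.108/0.0232 = 4.67.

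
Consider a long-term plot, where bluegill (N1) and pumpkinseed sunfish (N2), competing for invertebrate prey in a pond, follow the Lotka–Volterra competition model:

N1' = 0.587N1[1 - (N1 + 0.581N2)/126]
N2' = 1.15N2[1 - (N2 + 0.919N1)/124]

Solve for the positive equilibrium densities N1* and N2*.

Setting both brackets to zero gives the nullclines N1 + 0.581N2 = 126 and 0.919N1 + N2 = 124.
Substituting N2 = 124 - 0.919N1 into the first: N1(1 - 0.581·0.919) = 126 - 0.581·124.
So N1* = 54/0.466 = 116, and then N2* = 124 - 0.919·116 = 17.6.

N1* ≈ 116, N2* ≈ 17.6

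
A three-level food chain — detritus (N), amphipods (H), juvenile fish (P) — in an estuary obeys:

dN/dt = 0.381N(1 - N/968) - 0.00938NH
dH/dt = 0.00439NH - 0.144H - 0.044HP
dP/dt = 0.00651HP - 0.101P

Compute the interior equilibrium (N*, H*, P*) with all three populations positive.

N* ≈ 598, H* ≈ 15.5, P* ≈ 56.4

From dP/dt = 0: 0.00651H* = 0.101, so H* = 15.5.
From dN/dt = 0: 0.381(1 - N*/968) = 0.00938·15.5, giving N* = 968·(1 - 0.382) = 598.
From dH/dt = 0: 0.00439·598 - 0.144 = 0.044P*, so P* = 2.48/0.044 = 56.4.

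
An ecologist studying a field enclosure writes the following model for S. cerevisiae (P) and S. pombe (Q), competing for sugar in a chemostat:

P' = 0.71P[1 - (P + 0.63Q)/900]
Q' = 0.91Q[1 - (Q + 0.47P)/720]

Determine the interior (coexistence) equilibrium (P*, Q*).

P* ≈ 634, Q* ≈ 422

Setting both brackets to zero gives the nullclines P + 0.63Q = 900 and 0.47P + Q = 720.
Substituting Q = 720 - 0.47P into the first: P(1 - 0.63·0.47) = 900 - 0.63·720.
So P* = 446/0.704 = 634, and then Q* = 720 - 0.47·634 = 422.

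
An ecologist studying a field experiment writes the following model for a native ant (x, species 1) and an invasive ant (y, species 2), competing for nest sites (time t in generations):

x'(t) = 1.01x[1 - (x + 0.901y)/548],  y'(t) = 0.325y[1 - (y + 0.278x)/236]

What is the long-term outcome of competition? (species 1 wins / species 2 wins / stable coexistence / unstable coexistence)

stable coexistence

Compare the nullcline intercepts: K1/α12 = 548/0.901 = 608 > K2 = 236; K2/α21 = 236/0.278 = 849 > K1 = 548.
Since both inequalities hold, each species can invade when rare, so the interior equilibrium is stable.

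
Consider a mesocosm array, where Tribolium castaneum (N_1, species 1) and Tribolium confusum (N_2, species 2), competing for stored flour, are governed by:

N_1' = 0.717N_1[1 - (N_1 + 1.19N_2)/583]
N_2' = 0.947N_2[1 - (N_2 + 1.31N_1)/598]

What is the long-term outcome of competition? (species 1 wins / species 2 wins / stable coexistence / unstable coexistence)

unstable coexistence (outcome depends on initial conditions)

Compare the nullcline intercepts: K1/α12 = 583/1.19 = 490 < K2 = 598; K2/α21 = 598/1.31 = 456 < K1 = 583.
Since both are reversed, neither can invade when rare; the interior point is a saddle.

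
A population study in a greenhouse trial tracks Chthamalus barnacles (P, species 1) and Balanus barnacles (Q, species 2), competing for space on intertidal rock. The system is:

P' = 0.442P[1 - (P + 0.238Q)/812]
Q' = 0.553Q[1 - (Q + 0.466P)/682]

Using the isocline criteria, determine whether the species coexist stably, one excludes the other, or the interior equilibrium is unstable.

Compare the nullcline intercepts: K1/α12 = 812/0.238 = 3410 > K2 = 682; K2/α21 = 682/0.466 = 1460 > K1 = 812.
Since both inequalities hold, each species can invade when rare, so the interior equilibrium is stable.

stable coexistence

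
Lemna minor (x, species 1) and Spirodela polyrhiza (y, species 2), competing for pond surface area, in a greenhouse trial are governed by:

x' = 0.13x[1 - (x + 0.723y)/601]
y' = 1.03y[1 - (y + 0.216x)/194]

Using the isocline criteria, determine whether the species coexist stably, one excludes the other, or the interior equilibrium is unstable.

stable coexistence

Compare the nullcline intercepts: K1/α12 = 601/0.723 = 831 > K2 = 194; K2/α21 = 194/0.216 = 898 > K1 = 601.
Since both inequalities hold, each species can invade when rare, so the interior equilibrium is stable.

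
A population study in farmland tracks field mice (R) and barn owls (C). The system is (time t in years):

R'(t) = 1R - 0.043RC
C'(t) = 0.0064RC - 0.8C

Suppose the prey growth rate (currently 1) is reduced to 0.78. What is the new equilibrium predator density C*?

At the interior fixed point, setting dR/dt = 0 with R > 0 fixes C* = (prey growth rate)/(RC coefficient) — independent of the other coefficients.
With the change, C* = 0.78/0.043 = 18.1; it falls from 23.3.

C* ≈ 18.1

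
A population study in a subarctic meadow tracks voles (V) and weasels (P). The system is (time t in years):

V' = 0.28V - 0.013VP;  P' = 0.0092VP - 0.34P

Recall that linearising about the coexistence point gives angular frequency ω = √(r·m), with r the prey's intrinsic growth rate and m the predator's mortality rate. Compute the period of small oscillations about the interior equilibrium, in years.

T ≈ 20.4 years

Here r = 0.28 and m = 0.34, so r·m = 0.0952.
ω = √0.0952 = 0.309 per year, hence T = 2π/ω ≈ 20.4 years.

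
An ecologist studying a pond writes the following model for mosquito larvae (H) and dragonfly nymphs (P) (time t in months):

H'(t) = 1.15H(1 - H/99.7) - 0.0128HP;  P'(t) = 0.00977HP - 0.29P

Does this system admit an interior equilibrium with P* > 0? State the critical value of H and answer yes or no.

Threshold H = 29.7; K > 29.7, so yes, the predator persists.

The predator equation gives dP/dt > 0 only when H > 0.29/0.00977 = 29.7.
Without the predator, H → K = 99.7. Since 99.7 > 29.7, the predator can invade and persist.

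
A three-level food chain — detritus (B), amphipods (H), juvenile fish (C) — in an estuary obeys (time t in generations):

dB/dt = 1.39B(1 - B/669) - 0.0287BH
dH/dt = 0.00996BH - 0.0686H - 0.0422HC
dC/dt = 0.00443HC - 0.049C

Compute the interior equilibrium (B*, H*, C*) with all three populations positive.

From dC/dt = 0: 0.00443H* = 0.049, so H* = 11.1.
From dB/dt = 0: 1.39(1 - B*/669) = 0.0287·11.1, giving B* = 669·(1 - 0.228) = 516.
From dH/dt = 0: 0.00996·516 - 0.0686 = 0.0422C*, so C* = 5.07/0.0422 = 120.

B* ≈ 516, H* ≈ 11.1, C* ≈ 120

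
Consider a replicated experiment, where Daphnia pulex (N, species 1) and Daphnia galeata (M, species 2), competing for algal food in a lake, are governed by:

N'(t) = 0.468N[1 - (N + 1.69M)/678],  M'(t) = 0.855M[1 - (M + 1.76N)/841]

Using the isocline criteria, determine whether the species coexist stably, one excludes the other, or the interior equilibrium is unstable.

unstable coexistence (outcome depends on initial conditions)

Compare the nullcline intercepts: K1/α12 = 678/1.69 = 401 < K2 = 841; K2/α21 = 841/1.76 = 478 < K1 = 678.
Since both are reversed, neither can invade when rare; the interior point is a saddle.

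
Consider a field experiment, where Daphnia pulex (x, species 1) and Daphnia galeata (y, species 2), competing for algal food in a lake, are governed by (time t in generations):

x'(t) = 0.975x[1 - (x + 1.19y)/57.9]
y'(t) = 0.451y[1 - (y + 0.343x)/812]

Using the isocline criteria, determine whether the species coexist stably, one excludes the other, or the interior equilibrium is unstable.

Compare the nullcline intercepts: K1/α12 = 57.9/1.19 = 48.7 < K2 = 812; K2/α21 = 812/0.343 = 2370 > K1 = 57.9.
Since the inequalities point opposite ways, species 2 can invade but species 1 cannot.

species 2 excludes species 1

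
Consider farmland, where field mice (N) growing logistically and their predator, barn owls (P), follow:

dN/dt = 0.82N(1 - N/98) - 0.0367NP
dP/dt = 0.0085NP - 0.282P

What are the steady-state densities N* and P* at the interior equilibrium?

From dP/dt = 0 with P > 0: 0.0085N* = 0.282, so N* = 33.2.
Substitute into dN/dt = 0: 0.82(1 - 33.2/98) = 0.0367P*.
The bracket is 0.661, giving P* = 0.542/0.0367 = 14.8.

N* ≈ 33.2, P* ≈ 14.8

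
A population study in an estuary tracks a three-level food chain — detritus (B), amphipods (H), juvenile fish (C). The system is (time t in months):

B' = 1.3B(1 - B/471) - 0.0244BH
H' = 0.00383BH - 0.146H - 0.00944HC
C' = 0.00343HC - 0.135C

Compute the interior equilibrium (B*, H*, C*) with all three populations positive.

B* ≈ 123, H* ≈ 39.4, C* ≈ 34.5

From dC/dt = 0: 0.00343H* = 0.135, so H* = 39.4.
From dB/dt = 0: 1.3(1 - B*/471) = 0.0244·39.4, giving B* = 471·(1 - 0.739) = 123.
From dH/dt = 0: 0.00383·123 - 0.146 = 0.00944C*, so C* = 0.325/0.00944 = 34.5.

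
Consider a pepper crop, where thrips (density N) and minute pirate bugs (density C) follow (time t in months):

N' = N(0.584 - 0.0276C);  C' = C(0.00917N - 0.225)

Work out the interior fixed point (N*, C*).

N* ≈ 24.5, C* ≈ 21.2

Set dC/dt = 0 with C > 0: 0.00917N - 0.225 = 0, so N* = 0.225/0.00917 = 24.5.
Set dN/dt = 0 with N > 0: 0.584 - 0.0276C = 0, so C* = 0.584/0.0276 = 21.2.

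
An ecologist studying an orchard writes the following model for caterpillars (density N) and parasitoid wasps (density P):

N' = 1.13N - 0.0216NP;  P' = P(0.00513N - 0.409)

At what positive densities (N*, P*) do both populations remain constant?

Set dP/dt = 0 with P > 0: 0.00513N - 0.409 = 0, so N* = 0.409/0.00513 = 79.7.
Set dN/dt = 0 with N > 0: 1.13 - 0.0216P = 0, so P* = 1.13/0.0216 = 52.3.

N* ≈ 79.7, P* ≈ 52.3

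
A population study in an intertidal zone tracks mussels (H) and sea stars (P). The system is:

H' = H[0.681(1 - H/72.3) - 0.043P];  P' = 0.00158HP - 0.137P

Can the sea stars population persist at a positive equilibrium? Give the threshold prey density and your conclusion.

The predator equation gives dP/dt > 0 only when H > 0.137/0.00158 = 86.7.
Without the predator, H → K = 72.3. Since 72.3 < 86.7, the predator cannot invade.

Threshold H = 86.7; K < 86.7, so no, the predator goes extinct.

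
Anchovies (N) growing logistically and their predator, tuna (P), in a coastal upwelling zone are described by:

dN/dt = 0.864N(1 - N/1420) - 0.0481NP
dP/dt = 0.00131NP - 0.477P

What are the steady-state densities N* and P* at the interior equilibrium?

N* ≈ 364, P* ≈ 13.4

From dP/dt = 0 with P > 0: 0.00131N* = 0.477, so N* = 364.
Substitute into dN/dt = 0: 0.864(1 - 364/1420) = 0.0481P*.
The bracket is 0.744, giving P* = 0.642/0.0481 = 13.4.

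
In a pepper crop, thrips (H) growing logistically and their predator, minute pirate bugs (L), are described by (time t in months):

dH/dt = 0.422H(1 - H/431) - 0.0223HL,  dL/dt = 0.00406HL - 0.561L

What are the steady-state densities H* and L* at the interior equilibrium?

From dL/dt = 0 with L > 0: 0.00406H* = 0.561, so H* = 138.
Substitute into dH/dt = 0: 0.422(1 - 138/431) = 0.0223L*.
The bracket is 0.679, giving L* = 0.287/0.0223 = 12.9.

H* ≈ 138, L* ≈ 12.9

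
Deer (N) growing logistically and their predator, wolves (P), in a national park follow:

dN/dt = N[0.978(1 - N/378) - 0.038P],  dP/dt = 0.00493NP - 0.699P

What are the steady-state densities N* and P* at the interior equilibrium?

From dP/dt = 0 with P > 0: 0.00493N* = 0.699, so N* = 142.
Substitute into dN/dt = 0: 0.978(1 - 142/378) = 0.038P*.
The bracket is 0.625, giving P* = 0.611/0.038 = 16.1.

N* ≈ 142, P* ≈ 16.1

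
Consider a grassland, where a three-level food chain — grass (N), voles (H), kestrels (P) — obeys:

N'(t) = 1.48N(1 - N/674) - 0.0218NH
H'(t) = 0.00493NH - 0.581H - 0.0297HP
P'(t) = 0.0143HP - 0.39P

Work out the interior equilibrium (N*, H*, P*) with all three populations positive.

From dP/dt = 0: 0.0143H* = 0.39, so H* = 27.3.
From dN/dt = 0: 1.48(1 - N*/674) = 0.0218·27.3, giving N* = 674·(1 - 0.402) = 403.
From dH/dt = 0: 0.00493·403 - 0.581 = 0.0297P*, so P* = 1.41/0.0297 = 47.4.

N* ≈ 403, H* ≈ 27.3, P* ≈ 47.4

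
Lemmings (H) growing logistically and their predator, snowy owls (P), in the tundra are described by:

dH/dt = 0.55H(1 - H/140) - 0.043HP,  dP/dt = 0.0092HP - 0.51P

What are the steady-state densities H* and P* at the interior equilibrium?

H* ≈ 55.4, P* ≈ 7.73

From dP/dt = 0 with P > 0: 0.0092H* = 0.51, so H* = 55.4.
Substitute into dH/dt = 0: 0.55(1 - 55.4/140) = 0.043P*.
The bracket is 0.604, giving P* = 0.332/0.043 = 7.73.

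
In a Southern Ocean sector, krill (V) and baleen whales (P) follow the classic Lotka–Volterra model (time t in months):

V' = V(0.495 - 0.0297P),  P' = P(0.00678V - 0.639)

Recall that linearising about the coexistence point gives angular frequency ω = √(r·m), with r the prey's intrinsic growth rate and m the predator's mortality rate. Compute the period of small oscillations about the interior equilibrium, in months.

Here r = 0.495 and m = 0.639, so r·m = 0.316.
ω = √0.316 = 0.562 per month, hence T = 2π/ω ≈ 11.2 months.

T ≈ 11.2 months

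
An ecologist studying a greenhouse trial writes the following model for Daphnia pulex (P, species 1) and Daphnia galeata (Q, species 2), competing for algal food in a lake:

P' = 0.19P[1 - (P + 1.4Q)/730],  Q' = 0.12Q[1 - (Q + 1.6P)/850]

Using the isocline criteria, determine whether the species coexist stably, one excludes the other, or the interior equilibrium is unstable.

unstable coexistence (outcome depends on initial conditions)

Compare the nullcline intercepts: K1/α12 = 730/1.4 = 521 < K2 = 850; K2/α21 = 850/1.6 = 531 < K1 = 730.
Since both are reversed, neither can invade when rare; the interior point is a saddle.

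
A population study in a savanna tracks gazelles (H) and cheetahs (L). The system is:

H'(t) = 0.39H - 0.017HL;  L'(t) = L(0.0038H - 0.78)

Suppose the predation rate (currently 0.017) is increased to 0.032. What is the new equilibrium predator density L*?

At the interior fixed point, setting dH/dt = 0 with H > 0 fixes L* = (prey growth rate)/(HL coefficient) — independent of the other coefficients.
With the change, L* = 0.39/0.032 = 12.2; it falls from 22.9.

L* ≈ 12.2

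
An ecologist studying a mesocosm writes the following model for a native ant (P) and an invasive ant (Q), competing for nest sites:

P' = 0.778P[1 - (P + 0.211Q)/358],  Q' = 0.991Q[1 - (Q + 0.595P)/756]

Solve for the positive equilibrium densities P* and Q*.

P* ≈ 227, Q* ≈ 621

Setting both brackets to zero gives the nullclines P + 0.211Q = 358 and 0.595P + Q = 756.
Substituting Q = 756 - 0.595P into the first: P(1 - 0.211·0.595) = 358 - 0.211·756.
So P* = 198/0.874 = 227, and then Q* = 756 - 0.595·227 = 621.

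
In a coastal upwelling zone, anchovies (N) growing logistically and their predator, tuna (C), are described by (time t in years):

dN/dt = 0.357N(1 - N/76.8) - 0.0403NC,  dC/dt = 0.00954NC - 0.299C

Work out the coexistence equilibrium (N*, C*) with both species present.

N* ≈ 31.3, C* ≈ 5.24

From dC/dt = 0 with C > 0: 0.00954N* = 0.299, so N* = 31.3.
Substitute into dN/dt = 0: 0.357(1 - 31.3/76.8) = 0.0403C*.
The bracket is 0.592, giving C* = 0.211/0.0403 = 5.24.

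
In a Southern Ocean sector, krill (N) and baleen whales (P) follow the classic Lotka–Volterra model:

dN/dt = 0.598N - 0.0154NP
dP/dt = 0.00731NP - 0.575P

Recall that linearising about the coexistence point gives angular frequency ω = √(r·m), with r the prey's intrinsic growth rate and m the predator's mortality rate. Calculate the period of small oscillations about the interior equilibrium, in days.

T ≈ 10.7 days

Here r = 0.598 and m = 0.575, so r·m = 0.344.
ω = √0.344 = 0.586 per day, hence T = 2π/ω ≈ 10.7 days.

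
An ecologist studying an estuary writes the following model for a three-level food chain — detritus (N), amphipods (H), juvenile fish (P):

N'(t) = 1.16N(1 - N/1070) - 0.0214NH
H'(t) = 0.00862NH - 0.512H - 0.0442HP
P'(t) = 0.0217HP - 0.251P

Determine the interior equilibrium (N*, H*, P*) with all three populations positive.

N* ≈ 842, H* ≈ 11.6, P* ≈ 153

From dP/dt = 0: 0.0217H* = 0.251, so H* = 11.6.
From dN/dt = 0: 1.16(1 - N*/1070) = 0.0214·11.6, giving N* = 1070·(1 - 0.213) = 842.
From dH/dt = 0: 0.00862·842 - 0.512 = 0.0442P*, so P* = 6.74/0.0442 = 153.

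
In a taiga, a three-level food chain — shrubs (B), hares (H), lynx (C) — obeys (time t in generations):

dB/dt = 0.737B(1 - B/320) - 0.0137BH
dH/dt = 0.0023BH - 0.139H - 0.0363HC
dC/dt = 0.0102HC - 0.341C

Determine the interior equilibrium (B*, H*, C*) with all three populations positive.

B* ≈ 121, H* ≈ 33.4, C* ≈ 3.85

From dC/dt = 0: 0.0102H* = 0.341, so H* = 33.4.
From dB/dt = 0: 0.737(1 - B*/320) = 0.0137·33.4, giving B* = 320·(1 - 0.621) = 121.
From dH/dt = 0: 0.0023·121 - 0.139 = 0.0363C*, so C* = 0.14/0.0363 = 3.85.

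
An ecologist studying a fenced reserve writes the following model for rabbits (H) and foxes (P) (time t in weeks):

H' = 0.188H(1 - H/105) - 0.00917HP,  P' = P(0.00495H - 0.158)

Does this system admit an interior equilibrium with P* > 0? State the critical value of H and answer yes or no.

The predator equation gives dP/dt > 0 only when H > 0.158/0.00495 = 31.9.
Without the predator, H → K = 105. Since 105 > 31.9, the predator can invade and persist.

Threshold H = 31.9; K > 31.9, so yes, the predator persists.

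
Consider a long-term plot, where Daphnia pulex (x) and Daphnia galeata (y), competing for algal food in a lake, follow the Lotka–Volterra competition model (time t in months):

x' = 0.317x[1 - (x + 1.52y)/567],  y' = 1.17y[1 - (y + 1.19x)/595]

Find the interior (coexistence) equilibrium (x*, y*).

x* ≈ 417, y* ≈ 98.6

Setting both brackets to zero gives the nullclines x + 1.52y = 567 and 1.19x + y = 595.
Substituting y = 595 - 1.19x into the first: x(1 - 1.52·1.19) = 567 - 1.52·595.
So x* = -337/-0.809 = 417, and then y* = 595 - 1.19·417 = 98.6.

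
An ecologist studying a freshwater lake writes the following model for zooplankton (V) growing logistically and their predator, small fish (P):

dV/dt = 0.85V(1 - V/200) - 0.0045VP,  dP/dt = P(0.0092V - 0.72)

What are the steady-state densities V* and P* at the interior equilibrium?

V* ≈ 78.3, P* ≈ 115

From dP/dt = 0 with P > 0: 0.0092V* = 0.72, so V* = 78.3.
Substitute into dV/dt = 0: 0.85(1 - 78.3/200) = 0.0045P*.
The bracket is 0.609, giving P* = 0.517/0.0045 = 115.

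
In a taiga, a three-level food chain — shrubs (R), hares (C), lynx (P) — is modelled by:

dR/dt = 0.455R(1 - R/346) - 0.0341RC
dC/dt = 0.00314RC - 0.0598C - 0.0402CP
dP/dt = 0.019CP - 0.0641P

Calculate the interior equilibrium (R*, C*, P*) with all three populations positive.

R* ≈ 259, C* ≈ 3.37, P* ≈ 18.7

From dP/dt = 0: 0.019C* = 0.0641, so C* = 3.37.
From dR/dt = 0: 0.455(1 - R*/346) = 0.0341·3.37, giving R* = 346·(1 - 0.253) = 259.
From dC/dt = 0: 0.00314·259 - 0.0598 = 0.0402P*, so P* = 0.752/0.0402 = 18.7.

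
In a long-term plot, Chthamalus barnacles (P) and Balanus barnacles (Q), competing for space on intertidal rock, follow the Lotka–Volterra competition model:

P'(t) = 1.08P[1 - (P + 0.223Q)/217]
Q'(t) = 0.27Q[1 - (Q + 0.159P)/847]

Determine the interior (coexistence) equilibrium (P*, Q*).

P* ≈ 29.2, Q* ≈ 842

Setting both brackets to zero gives the nullclines P + 0.223Q = 217 and 0.159P + Q = 847.
Substituting Q = 847 - 0.159P into the first: P(1 - 0.223·0.159) = 217 - 0.223·847.
So P* = 28.1/0.965 = 29.2, and then Q* = 847 - 0.159·29.2 = 842.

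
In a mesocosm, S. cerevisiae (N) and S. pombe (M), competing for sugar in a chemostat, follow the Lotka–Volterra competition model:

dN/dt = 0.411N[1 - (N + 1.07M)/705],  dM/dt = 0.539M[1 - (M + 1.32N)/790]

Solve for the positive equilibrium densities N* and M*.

N* ≈ 340, M* ≈ 341

Setting both brackets to zero gives the nullclines N + 1.07M = 705 and 1.32N + M = 790.
Substituting M = 790 - 1.32N into the first: N(1 - 1.07·1.32) = 705 - 1.07·790.
So N* = -140/-0.412 = 340, and then M* = 790 - 1.32·340 = 341.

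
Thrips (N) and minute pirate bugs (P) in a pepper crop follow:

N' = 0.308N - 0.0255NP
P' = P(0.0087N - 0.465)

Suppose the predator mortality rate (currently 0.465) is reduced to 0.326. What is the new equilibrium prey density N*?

At the interior fixed point, setting dP/dt = 0 with P > 0 fixes N* = (predator death rate)/(NP coefficient) — independent of the other coefficients.
With the change, N* = 0.326/0.0087 = 37.5; it falls from 53.4.

N* ≈ 37.5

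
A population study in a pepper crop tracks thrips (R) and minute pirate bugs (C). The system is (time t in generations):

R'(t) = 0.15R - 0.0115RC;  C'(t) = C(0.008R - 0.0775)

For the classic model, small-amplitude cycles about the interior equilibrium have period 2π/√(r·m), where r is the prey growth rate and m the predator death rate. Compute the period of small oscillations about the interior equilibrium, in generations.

T ≈ 58.3 generations

Here r = 0.15 and m = 0.0775, so r·m = 0.0116.
ω = √0.0116 = 0.108 per generation, hence T = 2π/ω ≈ 58.3 generations.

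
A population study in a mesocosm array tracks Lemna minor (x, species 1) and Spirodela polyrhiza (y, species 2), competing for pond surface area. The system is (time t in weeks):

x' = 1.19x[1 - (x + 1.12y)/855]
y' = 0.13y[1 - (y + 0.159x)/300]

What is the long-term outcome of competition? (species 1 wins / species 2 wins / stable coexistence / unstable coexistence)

Compare the nullcline intercepts: K1/α12 = 855/1.12 = 763 > K2 = 300; K2/α21 = 300/0.159 = 1890 > K1 = 855.
Since both inequalities hold, each species can invade when rare, so the interior equilibrium is stable.

stable coexistence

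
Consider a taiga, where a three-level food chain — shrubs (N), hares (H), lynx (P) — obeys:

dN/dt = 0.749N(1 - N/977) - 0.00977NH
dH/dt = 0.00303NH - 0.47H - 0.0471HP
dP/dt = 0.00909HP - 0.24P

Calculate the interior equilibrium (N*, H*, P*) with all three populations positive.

From dP/dt = 0: 0.00909H* = 0.24, so H* = 26.4.
From dN/dt = 0: 0.749(1 - N*/977) = 0.00977·26.4, giving N* = 977·(1 - 0.344) = 641.
From dH/dt = 0: 0.00303·641 - 0.47 = 0.0471P*, so P* = 1.47/0.0471 = 31.2.

N* ≈ 641, H* ≈ 26.4, P* ≈ 31.2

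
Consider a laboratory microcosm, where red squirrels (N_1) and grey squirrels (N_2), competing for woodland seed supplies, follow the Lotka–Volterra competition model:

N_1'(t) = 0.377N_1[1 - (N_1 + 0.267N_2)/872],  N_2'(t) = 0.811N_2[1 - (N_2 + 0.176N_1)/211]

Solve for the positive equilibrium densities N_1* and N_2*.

Setting both brackets to zero gives the nullclines N_1 + 0.267N_2 = 872 and 0.176N_1 + N_2 = 211.
Substituting N_2 = 211 - 0.176N_1 into the first: N_1(1 - 0.267·0.176) = 872 - 0.267·211.
So N_1* = 816/0.953 = 856, and then N_2* = 211 - 0.176·856 = 60.4.

N_1* ≈ 856, N_2* ≈ 60.4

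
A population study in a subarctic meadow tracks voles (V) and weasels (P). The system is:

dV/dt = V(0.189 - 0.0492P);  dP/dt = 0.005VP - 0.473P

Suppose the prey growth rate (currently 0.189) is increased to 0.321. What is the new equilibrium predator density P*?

At the interior fixed point, setting dV/dt = 0 with V > 0 fixes P* = (prey growth rate)/(VP coefficient) — independent of the other coefficients.
With the change, P* = 0.321/0.0492 = 6.52; it rises from 3.84.

P* ≈ 6.52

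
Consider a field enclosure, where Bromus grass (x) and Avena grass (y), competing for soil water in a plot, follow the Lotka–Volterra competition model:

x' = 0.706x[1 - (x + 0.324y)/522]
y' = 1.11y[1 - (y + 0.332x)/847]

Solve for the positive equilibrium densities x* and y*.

Setting both brackets to zero gives the nullclines x + 0.324y = 522 and 0.332x + y = 847.
Substituting y = 847 - 0.332x into the first: x(1 - 0.324·0.332) = 522 - 0.324·847.
So x* = 248/0.892 = 277, and then y* = 847 - 0.332·277 = 755.

x* ≈ 277, y* ≈ 755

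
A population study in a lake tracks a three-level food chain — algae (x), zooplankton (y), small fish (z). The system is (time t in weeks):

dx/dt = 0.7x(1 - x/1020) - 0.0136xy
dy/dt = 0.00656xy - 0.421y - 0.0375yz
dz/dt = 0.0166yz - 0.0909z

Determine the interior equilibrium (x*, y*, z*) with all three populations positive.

x* ≈ 911, y* ≈ 5.48, z* ≈ 148

From dz/dt = 0: 0.0166y* = 0.0909, so y* = 5.48.
From dx/dt = 0: 0.7(1 - x*/1020) = 0.0136·5.48, giving x* = 1020·(1 - 0.106) = 911.
From dy/dt = 0: 0.00656·911 - 0.421 = 0.0375z*, so z* = 5.56/0.0375 = 148.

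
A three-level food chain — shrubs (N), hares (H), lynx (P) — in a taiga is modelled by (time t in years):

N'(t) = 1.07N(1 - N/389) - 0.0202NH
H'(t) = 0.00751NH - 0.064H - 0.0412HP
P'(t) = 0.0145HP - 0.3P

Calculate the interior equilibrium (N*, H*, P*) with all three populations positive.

From dP/dt = 0: 0.0145H* = 0.3, so H* = 20.7.
From dN/dt = 0: 1.07(1 - N*/389) = 0.0202·20.7, giving N* = 389·(1 - 0.391) = 237.
From dH/dt = 0: 0.00751·237 - 0.064 = 0.0412P*, so P* = 1.72/0.0412 = 41.7.

N* ≈ 237, H* ≈ 20.7, P* ≈ 41.7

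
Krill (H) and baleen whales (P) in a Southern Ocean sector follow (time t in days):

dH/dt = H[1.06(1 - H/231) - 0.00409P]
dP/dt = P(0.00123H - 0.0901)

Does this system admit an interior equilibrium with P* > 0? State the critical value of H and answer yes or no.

Threshold H = 73.3; K > 73.3, so yes, the predator persists.

The predator equation gives dP/dt > 0 only when H > 0.0901/0.00123 = 73.3.
Without the predator, H → K = 231. Since 231 > 73.3, the predator can invade and persist.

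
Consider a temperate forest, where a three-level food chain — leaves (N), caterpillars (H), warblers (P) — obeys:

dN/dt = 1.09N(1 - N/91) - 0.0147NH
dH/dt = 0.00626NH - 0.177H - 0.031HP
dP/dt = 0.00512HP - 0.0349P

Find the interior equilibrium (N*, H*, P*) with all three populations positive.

N* ≈ 82.6, H* ≈ 6.82, P* ≈ 11

From dP/dt = 0: 0.00512H* = 0.0349, so H* = 6.82.
From dN/dt = 0: 1.09(1 - N*/91) = 0.0147·6.82, giving N* = 91·(1 - 0.0919) = 82.6.
From dH/dt = 0: 0.00626·82.6 - 0.177 = 0.031P*, so P* = 0.34/0.031 = 11.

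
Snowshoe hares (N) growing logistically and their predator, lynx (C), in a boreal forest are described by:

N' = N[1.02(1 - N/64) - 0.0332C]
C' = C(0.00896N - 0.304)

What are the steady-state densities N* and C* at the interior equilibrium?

N* ≈ 33.9, C* ≈ 14.4

From dC/dt = 0 with C > 0: 0.00896N* = 0.304, so N* = 33.9.
Substitute into dN/dt = 0: 1.02(1 - 33.9/64) = 0.0332C*.
The bracket is 0.47, giving C* = 0.479/0.0332 = 14.4.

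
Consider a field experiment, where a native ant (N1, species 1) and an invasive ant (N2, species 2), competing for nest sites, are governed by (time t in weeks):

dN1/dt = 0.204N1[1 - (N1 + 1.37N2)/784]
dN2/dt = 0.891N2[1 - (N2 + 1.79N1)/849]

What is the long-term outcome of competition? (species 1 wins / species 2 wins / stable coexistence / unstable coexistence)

unstable coexistence (outcome depends on initial conditions)

Compare the nullcline intercepts: K1/α12 = 784/1.37 = 572 < K2 = 849; K2/α21 = 849/1.79 = 474 < K1 = 784.
Since both are reversed, neither can invade when rare; the interior point is a saddle.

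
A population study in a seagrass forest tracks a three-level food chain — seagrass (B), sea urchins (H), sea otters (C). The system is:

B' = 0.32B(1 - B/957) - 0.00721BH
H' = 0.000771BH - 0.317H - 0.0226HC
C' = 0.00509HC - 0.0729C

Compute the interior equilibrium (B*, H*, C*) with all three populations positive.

B* ≈ 648, H* ≈ 14.3, C* ≈ 8.09

From dC/dt = 0: 0.00509H* = 0.0729, so H* = 14.3.
From dB/dt = 0: 0.32(1 - B*/957) = 0.00721·14.3, giving B* = 957·(1 - 0.323) = 648.
From dH/dt = 0: 0.000771·648 - 0.317 = 0.0226C*, so C* = 0.183/0.0226 = 8.09.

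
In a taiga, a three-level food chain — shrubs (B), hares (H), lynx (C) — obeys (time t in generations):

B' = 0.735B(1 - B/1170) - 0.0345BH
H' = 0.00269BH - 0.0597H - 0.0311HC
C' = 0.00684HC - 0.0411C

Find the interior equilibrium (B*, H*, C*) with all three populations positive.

From dC/dt = 0: 0.00684H* = 0.0411, so H* = 6.01.
From dB/dt = 0: 0.735(1 - B*/1170) = 0.0345·6.01, giving B* = 1170·(1 - 0.282) = 840.
From dH/dt = 0: 0.00269·840 - 0.0597 = 0.0311C*, so C* = 2.2/0.0311 = 70.7.

B* ≈ 840, H* ≈ 6.01, C* ≈ 70.7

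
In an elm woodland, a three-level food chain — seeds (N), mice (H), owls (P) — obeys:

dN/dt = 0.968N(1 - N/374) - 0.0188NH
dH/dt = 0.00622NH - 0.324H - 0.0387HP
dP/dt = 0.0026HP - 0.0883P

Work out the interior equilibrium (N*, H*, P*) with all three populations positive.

From dP/dt = 0: 0.0026H* = 0.0883, so H* = 34.
From dN/dt = 0: 0.968(1 - N*/374) = 0.0188·34, giving N* = 374·(1 - 0.66) = 127.
From dH/dt = 0: 0.00622·127 - 0.324 = 0.0387P*, so P* = 0.468/0.0387 = 12.1.

N* ≈ 127, H* ≈ 34, P* ≈ 12.1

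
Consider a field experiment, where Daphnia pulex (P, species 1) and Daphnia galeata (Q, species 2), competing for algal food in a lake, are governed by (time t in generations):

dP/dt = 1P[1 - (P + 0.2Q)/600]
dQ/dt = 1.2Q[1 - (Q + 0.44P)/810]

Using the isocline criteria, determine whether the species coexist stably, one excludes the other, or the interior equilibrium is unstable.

Compare the nullcline intercepts: K1/α12 = 600/0.2 = 3000 > K2 = 810; K2/α21 = 810/0.44 = 1840 > K1 = 600.
Since both inequalities hold, each species can invade when rare, so the interior equilibrium is stable.

stable coexistence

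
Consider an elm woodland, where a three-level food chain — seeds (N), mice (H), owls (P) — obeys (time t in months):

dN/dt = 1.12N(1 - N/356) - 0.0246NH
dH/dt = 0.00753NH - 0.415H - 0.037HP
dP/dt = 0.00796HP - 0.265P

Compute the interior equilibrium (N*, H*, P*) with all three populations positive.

N* ≈ 95.7, H* ≈ 33.3, P* ≈ 8.26

From dP/dt = 0: 0.00796H* = 0.265, so H* = 33.3.
From dN/dt = 0: 1.12(1 - N*/356) = 0.0246·33.3, giving N* = 356·(1 - 0.731) = 95.7.
From dH/dt = 0: 0.00753·95.7 - 0.415 = 0.037P*, so P* = 0.306/0.037 = 8.26.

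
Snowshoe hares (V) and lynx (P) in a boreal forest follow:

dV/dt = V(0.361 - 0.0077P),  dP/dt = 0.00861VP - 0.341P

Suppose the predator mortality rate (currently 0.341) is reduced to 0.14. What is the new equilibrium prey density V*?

V* ≈ 16.3

At the interior fixed point, setting dP/dt = 0 with P > 0 fixes V* = (predator death rate)/(VP coefficient) — independent of the other coefficients.
With the change, V* = 0.14/0.00861 = 16.3; it falls from 39.6.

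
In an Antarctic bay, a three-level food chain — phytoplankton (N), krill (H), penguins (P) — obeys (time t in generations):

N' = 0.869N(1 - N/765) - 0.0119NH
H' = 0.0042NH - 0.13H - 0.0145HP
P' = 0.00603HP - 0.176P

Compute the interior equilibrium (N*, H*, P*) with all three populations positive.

N* ≈ 459, H* ≈ 29.2, P* ≈ 124

From dP/dt = 0: 0.00603H* = 0.176, so H* = 29.2.
From dN/dt = 0: 0.869(1 - N*/765) = 0.0119·29.2, giving N* = 765·(1 - 0.4) = 459.
From dH/dt = 0: 0.0042·459 - 0.13 = 0.0145P*, so P* = 1.8/0.0145 = 124.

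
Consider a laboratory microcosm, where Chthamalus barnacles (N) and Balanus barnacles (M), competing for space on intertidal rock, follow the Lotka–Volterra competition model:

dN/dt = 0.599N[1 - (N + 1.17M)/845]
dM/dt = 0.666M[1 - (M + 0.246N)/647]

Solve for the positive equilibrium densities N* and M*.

Setting both brackets to zero gives the nullclines N + 1.17M = 845 and 0.246N + M = 647.
Substituting M = 647 - 0.246N into the first: N(1 - 1.17·0.246) = 845 - 1.17·647.
So N* = 88/0.712 = 124, and then M* = 647 - 0.246·124 = 617.

N* ≈ 124, M* ≈ 617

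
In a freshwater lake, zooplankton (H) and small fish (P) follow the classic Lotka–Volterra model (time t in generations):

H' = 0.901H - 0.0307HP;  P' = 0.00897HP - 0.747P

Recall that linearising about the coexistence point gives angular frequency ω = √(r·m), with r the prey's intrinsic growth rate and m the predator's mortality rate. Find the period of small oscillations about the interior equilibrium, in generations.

T ≈ 7.66 generations

Here r = 0.901 and m = 0.747, so r·m = 0.673.
ω = √0.673 = 0.82 per generation, hence T = 2π/ω ≈ 7.66 generations.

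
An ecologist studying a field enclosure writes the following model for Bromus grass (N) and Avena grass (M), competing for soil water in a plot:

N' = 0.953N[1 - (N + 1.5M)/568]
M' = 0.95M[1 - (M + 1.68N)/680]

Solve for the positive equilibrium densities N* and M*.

N* ≈ 297, M* ≈ 180

Setting both brackets to zero gives the nullclines N + 1.5M = 568 and 1.68N + M = 680.
Substituting M = 680 - 1.68N into the first: N(1 - 1.5·1.68) = 568 - 1.5·680.
So N* = -452/-1.52 = 297, and then M* = 680 - 1.68·297 = 180.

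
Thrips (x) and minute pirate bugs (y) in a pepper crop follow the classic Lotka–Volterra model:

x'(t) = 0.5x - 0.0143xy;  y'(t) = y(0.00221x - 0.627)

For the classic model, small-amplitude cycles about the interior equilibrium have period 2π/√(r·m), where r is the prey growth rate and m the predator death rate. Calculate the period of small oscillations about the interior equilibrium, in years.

Here r = 0.5 and m = 0.627, so r·m = 0.314.
ω = √0.314 = 0.56 per year, hence T = 2π/ω ≈ 11.2 years.

T ≈ 11.2 years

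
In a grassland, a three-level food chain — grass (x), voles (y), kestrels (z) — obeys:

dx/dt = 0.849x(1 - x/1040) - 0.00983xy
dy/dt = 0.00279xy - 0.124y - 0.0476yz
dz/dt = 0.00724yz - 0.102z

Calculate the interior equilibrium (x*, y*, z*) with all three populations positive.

From dz/dt = 0: 0.00724y* = 0.102, so y* = 14.1.
From dx/dt = 0: 0.849(1 - x*/1040) = 0.00983·14.1, giving x* = 1040·(1 - 0.163) = 870.
From dy/dt = 0: 0.00279·870 - 0.124 = 0.0476z*, so z* = 2.3/0.0476 = 48.4.

x* ≈ 870, y* ≈ 14.1, z* ≈ 48.4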